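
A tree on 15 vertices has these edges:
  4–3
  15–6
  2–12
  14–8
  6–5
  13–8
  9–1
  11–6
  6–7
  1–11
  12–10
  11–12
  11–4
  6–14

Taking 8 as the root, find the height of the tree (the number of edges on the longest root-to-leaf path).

3 sits deepest: 8 – 14 – 6 – 11 – 4 – 3 — 5 edges from the root.

5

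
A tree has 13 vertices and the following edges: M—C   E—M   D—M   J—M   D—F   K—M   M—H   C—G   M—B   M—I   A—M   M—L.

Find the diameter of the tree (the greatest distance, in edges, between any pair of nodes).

4

BFS from F reaches G last, at distance 4; BFS from G confirms no node is farther.
Path: F - D - M - C - G.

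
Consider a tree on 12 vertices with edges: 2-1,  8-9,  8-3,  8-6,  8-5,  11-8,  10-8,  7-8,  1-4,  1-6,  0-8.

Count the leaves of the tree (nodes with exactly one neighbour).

Degree-1 nodes: 0, 2, 3, 4, 5, 7, 9, 10, 11 — 9 of them.

9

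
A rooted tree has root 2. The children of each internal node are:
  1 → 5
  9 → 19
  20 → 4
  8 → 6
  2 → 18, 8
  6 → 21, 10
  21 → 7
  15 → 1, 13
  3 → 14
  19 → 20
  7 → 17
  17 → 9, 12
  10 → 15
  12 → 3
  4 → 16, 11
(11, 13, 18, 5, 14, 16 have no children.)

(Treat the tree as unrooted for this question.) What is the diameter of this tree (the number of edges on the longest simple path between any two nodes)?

12

A longest path is 11–4–20–19–9–17–7–21–6–10–15–1–5, with 12 edges.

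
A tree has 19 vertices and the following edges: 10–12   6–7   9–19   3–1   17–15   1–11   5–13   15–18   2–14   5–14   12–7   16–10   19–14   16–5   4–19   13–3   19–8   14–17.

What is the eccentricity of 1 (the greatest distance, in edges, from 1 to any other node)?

8

A farthest node from 1 is 6.
The path 1 – 3 – 13 – 5 – 16 – 10 – 12 – 7 – 6 has 8 edges.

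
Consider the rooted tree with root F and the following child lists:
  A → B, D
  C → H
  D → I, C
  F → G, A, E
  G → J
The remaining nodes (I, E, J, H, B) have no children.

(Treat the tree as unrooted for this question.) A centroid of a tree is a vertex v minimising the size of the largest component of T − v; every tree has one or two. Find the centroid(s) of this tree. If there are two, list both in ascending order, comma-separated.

A

Removing A splits the tree into components of sizes 4, 4, 1; the largest is 4 ≤ ⌊10/2⌋ = 5.
No neighbour of A does as well, so A is the unique centroid.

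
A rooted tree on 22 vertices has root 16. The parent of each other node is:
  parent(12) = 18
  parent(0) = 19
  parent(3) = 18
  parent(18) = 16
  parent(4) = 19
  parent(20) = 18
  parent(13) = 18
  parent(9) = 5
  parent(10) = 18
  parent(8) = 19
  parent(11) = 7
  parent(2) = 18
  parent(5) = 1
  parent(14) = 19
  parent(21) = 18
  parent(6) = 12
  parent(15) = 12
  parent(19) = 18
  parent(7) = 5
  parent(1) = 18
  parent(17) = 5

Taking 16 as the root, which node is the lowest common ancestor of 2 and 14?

18

2's ancestor chain is 2, 18, 16 and 14's is 14, 19, 18, 16; they first meet at 18.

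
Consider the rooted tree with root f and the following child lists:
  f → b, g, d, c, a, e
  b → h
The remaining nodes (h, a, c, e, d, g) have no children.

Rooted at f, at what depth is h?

Path from f to h: f–b–h, which has 2 edges.

2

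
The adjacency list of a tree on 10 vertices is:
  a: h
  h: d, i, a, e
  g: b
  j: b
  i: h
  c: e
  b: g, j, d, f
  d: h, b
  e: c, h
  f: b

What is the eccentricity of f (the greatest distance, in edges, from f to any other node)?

Distances from f peak at 5, attained at c.
f – b – d – h – e – c

5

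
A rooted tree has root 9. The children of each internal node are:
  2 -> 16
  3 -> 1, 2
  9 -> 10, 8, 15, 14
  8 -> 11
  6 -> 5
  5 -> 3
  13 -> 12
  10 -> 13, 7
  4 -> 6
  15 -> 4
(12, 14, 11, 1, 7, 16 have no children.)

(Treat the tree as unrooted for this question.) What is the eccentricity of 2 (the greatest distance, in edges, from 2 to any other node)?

The node farthest from 2 is 12, via 2 – 3 – 5 – 6 – 4 – 15 – 9 – 10 – 13 – 12 — 9 edges.

9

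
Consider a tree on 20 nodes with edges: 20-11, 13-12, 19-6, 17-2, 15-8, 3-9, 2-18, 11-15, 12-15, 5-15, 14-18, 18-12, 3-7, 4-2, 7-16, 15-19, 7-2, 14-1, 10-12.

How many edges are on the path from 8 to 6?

3

The path is 8–15–19–6, which has 3 edges.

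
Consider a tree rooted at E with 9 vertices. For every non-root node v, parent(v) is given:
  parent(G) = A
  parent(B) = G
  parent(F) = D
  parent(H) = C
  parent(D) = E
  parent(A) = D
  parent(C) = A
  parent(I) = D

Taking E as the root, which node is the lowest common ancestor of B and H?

Ancestors of B (toward the root): B, G, A, D, E.
Ancestors of H: H, C, A, D, E.
The deepest node appearing in both lists is A.

A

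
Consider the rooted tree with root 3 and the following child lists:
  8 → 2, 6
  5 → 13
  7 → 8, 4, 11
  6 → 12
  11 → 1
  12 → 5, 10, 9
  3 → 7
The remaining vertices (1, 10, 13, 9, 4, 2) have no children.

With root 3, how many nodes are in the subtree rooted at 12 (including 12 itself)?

5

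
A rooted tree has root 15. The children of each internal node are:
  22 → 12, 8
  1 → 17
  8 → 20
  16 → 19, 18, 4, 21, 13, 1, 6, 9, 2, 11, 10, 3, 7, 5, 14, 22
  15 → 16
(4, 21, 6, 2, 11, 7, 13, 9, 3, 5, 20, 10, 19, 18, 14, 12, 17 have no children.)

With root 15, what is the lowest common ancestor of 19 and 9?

16

Path 19→root: 19 16 15; path 9→root: 9 16 15.
First common node: 16.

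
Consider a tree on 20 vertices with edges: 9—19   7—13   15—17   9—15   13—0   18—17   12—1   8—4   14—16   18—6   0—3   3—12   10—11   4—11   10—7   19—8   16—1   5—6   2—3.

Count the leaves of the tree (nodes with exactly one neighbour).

3

Exactly 3 nodes have a single neighbour: 2, 5, 14.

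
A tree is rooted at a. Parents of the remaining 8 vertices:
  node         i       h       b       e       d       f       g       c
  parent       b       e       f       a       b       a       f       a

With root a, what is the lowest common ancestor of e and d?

Ancestors of e (toward the root): e, a.
Ancestors of d: d, b, f, a.
The deepest node appearing in both lists is a.

a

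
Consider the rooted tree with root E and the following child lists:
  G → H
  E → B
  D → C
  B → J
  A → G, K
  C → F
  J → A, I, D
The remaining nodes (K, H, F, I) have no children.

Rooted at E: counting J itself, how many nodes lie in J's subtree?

The subtree rooted at J contains: J, A, D, I, G, K, C, H, F — 9 nodes.

9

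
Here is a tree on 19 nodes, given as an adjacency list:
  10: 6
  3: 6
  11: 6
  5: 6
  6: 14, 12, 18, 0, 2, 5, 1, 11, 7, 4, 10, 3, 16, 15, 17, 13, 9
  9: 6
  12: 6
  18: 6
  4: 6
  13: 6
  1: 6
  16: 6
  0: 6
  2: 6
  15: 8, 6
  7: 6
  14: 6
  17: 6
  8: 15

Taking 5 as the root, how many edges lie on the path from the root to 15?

5 – 6 – 15 — 2 edges.

2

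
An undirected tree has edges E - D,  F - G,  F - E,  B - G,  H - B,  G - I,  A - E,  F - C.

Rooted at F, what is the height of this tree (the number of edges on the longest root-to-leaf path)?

3

A deepest node is H, reached by F – G – B – H.
That path has 3 edges, so the height is 3.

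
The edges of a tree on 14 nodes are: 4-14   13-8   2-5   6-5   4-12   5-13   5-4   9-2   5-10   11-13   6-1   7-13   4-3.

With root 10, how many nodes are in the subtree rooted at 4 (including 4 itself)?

The subtree rooted at 4 contains: 4, 3, 12, 14 — 4 nodes.

4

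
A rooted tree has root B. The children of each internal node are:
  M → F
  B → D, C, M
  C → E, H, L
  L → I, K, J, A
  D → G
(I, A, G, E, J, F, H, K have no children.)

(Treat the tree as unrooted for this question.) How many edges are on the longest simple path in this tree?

5

Starting from G, a farthest node is A at distance 5.
One longest path: G - D - B - C - L - A.
So the diameter is 5.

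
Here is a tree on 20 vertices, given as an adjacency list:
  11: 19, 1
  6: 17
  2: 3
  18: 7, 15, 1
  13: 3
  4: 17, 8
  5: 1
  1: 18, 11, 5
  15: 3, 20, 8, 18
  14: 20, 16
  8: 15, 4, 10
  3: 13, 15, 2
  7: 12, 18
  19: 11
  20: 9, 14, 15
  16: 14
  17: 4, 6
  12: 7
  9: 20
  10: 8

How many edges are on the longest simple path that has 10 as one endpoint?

6

A farthest node from 10 is 19.
The path 10–8–15–18–1–11–19 has 6 edges.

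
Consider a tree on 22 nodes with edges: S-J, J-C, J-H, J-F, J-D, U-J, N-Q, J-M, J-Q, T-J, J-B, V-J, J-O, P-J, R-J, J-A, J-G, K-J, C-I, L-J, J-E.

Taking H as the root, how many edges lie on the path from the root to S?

H – J – S — 2 edges.

2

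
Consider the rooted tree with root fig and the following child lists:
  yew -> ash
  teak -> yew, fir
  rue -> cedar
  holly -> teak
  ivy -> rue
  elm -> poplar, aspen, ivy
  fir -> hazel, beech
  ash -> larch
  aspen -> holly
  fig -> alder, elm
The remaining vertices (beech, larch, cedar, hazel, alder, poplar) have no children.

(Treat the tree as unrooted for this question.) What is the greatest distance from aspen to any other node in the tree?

A farthest node from aspen is larch.
The path aspen–holly–teak–yew–ash–larch has 5 edges.

5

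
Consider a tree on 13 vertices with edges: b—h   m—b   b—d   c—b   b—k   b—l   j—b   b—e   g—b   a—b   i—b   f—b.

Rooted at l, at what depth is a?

2

l – b – a — 2 edges.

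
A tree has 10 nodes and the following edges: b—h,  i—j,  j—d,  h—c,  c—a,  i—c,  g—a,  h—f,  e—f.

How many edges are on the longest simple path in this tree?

6

Starting from e, a farthest node is d at distance 6.
One longest path: e - f - h - c - i - j - d.
So the diameter is 6.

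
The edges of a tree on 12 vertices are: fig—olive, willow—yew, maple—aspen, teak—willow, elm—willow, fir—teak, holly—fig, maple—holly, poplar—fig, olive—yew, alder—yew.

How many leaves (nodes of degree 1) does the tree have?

5

Degree-1 nodes: alder, aspen, elm, fir, poplar — 5 of them.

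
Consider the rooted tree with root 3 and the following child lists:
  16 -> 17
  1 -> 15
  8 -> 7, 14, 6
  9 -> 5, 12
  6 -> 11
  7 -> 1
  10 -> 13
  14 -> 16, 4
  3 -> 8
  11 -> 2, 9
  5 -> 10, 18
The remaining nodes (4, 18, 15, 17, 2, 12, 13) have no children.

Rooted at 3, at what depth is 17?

3 → 8 → 14 → 16 → 17 — 4 edges.

4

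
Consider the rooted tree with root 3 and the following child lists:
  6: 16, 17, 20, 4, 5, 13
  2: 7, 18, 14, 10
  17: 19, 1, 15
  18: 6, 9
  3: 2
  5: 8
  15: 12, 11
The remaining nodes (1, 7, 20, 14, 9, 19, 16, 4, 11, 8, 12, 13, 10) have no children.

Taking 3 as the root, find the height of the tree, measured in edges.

6

The longest root-to-leaf path is 3 → 2 → 18 → 6 → 17 → 15 → 12 (6 edges).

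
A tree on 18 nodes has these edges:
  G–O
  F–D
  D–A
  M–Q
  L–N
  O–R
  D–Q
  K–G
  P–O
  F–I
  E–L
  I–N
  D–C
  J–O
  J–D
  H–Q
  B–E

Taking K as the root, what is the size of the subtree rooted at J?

13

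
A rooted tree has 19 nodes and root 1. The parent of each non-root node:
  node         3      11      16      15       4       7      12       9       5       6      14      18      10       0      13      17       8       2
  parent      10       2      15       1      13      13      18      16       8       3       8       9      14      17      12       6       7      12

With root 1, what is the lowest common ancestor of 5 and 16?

16

Ancestors of 5 (toward the root): 5, 8, 7, 13, 12, 18, 9, 16, 15, 1.
Ancestors of 16: 16, 15, 1.
The deepest node appearing in both lists is 16.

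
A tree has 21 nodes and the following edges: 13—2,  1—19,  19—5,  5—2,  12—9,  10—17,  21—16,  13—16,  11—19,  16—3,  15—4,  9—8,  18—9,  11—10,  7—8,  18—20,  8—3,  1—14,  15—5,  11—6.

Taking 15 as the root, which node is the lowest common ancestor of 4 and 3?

15

Path 4→root: 4 15; path 3→root: 3 16 13 2 5 15.
First common node: 15.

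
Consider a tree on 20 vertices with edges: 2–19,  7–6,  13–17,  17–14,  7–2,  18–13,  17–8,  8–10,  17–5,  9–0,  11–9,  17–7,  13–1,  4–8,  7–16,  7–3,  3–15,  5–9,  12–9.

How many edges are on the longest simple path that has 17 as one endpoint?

The node farthest from 17 is 12 (19, 15, 0, 11 also at distance 3), via 17-5-9-12 — 3 edges.

3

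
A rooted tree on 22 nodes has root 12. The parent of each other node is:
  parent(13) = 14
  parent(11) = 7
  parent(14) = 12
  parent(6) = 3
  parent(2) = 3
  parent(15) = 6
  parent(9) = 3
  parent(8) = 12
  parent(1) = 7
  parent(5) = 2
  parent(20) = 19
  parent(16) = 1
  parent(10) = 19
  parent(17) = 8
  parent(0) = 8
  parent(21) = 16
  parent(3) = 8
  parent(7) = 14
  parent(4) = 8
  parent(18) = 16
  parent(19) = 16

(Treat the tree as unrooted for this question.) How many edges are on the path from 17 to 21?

17–8–12–14–7–1–16–21: 7 edges.

7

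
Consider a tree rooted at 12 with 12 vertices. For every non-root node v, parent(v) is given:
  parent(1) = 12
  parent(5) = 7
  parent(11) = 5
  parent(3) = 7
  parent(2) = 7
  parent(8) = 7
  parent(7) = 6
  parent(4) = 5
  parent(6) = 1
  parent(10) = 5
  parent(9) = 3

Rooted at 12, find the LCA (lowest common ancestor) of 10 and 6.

6

Path 10→root: 10 5 7 6 1 12; path 6→root: 6 1 12.
First common node: 6.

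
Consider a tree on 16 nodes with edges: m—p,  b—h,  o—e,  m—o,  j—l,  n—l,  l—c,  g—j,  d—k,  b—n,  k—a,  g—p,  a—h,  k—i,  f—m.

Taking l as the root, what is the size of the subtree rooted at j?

j's subtree: {j, g, p, m, o, f, e}, size 7.

7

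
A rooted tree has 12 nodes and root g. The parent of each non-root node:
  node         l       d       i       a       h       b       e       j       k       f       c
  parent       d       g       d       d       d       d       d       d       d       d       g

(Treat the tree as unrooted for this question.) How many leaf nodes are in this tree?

10

Degree-1 nodes: a, b, c, e, f, h, i, j, k, l — 10 of them.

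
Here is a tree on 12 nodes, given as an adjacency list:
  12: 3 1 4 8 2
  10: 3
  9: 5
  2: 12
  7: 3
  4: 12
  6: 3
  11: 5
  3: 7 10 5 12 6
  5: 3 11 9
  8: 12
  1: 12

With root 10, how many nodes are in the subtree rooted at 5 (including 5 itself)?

3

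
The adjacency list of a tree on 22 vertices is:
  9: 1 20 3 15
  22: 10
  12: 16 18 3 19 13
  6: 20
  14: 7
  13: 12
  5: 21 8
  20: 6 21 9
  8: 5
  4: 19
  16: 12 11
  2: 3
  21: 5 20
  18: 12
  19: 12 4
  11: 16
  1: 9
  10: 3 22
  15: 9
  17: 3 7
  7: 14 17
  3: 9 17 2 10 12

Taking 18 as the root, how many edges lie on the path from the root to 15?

4

Climbing from 15 to the root: 15 → 9 → 3 → 12 → 18. That's 4 steps.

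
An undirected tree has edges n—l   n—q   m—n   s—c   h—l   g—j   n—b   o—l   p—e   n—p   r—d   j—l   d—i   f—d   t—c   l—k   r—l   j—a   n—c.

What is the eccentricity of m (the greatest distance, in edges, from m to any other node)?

A farthest node from m is f (i also at distance 5).
The path m-n-l-r-d-f has 5 edges.

5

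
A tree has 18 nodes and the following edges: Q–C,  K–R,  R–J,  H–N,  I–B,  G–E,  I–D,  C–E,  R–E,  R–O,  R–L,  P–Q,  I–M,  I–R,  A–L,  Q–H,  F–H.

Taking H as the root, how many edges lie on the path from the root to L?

Path from H to L: H–Q–C–E–R–L, which has 5 edges.

5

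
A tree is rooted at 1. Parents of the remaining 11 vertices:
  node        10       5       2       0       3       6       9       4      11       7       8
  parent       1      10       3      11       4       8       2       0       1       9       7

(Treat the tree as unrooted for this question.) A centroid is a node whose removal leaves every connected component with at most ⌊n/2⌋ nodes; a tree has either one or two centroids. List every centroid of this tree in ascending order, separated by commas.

If 4 is removed the pieces have sizes 6, 5, all ≤ ⌊12/2⌋ = 6.
Its neighbour 3 also leaves a largest component of size 6, so both are centroids.

3, 4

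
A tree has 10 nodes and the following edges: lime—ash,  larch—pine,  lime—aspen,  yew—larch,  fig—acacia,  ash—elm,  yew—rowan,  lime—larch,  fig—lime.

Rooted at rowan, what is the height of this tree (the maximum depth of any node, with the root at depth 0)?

5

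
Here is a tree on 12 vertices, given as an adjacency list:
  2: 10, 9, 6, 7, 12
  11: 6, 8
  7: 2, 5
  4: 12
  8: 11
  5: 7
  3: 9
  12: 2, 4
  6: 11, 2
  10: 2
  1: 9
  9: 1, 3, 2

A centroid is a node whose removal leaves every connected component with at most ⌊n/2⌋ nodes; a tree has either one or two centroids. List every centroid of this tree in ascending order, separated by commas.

Removing 2 splits the tree into components of sizes 3, 3, 2, 2, 1; the largest is 3 ≤ ⌊12/2⌋ = 6.
Every other node leaves some component of size > 6, so the centroid is unique.

2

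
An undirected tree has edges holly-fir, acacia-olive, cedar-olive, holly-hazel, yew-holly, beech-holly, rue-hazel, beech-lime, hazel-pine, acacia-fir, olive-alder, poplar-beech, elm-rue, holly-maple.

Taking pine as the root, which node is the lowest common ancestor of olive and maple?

holly

olive's ancestor chain is olive, acacia, fir, holly, hazel, pine and maple's is maple, holly, hazel, pine; they first meet at holly.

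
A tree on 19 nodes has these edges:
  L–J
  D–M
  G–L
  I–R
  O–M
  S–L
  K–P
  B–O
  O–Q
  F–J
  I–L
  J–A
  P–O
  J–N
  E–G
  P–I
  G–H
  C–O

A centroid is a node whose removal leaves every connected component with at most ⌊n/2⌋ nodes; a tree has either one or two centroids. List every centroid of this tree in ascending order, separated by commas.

Delete I: the remaining components have sizes 9, 8, 1. Max 9 ≤ 9, so I is a centroid.
Every other node leaves some component of size > 9, so the centroid is unique.

I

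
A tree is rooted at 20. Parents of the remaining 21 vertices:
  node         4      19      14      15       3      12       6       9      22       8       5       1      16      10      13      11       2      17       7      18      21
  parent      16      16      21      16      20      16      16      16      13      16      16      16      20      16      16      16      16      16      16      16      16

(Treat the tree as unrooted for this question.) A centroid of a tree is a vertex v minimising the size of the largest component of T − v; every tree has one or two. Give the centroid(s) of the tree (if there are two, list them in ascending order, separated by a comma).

16

If 16 is removed the pieces have sizes 2, 2, 2, 1, 1, 1, 1, 1, 1, 1, 1, 1, 1, 1, 1, 1, 1, 1, all ≤ ⌊22/2⌋ = 11.
Every other node leaves some component of size > 11, so the centroid is unique.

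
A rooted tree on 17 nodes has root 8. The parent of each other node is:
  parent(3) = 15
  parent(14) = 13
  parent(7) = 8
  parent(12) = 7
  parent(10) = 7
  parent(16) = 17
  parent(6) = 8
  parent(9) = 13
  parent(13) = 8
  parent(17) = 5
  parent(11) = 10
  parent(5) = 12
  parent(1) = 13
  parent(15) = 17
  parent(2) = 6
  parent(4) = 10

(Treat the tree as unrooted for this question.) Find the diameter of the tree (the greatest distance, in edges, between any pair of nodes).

8

A longest path is 1–13–8–7–12–5–17–15–3, with 8 edges.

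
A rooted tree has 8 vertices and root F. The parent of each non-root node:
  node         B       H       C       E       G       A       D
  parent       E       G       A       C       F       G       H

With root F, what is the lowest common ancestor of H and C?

H's ancestor chain is H, G, F and C's is C, A, G, F; they first meet at G.

G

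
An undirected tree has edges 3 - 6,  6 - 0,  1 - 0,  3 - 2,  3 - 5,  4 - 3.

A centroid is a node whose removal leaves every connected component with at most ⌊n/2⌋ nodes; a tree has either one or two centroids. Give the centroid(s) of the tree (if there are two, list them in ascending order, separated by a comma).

Delete 3: the remaining components have sizes 3, 1, 1, 1. Max 3 ≤ 3, so 3 is a centroid.
No neighbour of 3 does as well, so 3 is the unique centroid.

3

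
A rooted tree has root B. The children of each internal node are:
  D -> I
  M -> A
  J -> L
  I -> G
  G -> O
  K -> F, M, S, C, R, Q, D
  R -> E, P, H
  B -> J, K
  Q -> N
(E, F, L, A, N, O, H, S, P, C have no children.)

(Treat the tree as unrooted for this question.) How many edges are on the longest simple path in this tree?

7

BFS from L reaches O last, at distance 7; BFS from O confirms no node is farther.
Path: L – J – B – K – D – I – G – O.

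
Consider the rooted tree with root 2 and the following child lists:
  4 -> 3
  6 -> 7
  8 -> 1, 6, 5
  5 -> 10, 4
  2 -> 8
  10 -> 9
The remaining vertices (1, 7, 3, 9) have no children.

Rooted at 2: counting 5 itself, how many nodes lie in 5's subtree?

The subtree rooted at 5 contains: 5, 4, 10, 3, 9 — 5 nodes.

5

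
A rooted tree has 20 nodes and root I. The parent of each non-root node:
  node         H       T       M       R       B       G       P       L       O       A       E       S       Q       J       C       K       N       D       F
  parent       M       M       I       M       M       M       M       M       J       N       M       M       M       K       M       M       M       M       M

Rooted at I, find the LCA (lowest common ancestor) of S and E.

M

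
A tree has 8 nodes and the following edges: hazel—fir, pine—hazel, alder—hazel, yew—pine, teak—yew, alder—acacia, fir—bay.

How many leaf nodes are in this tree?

Exactly 3 nodes have a single neighbour: acacia, bay, teak.

3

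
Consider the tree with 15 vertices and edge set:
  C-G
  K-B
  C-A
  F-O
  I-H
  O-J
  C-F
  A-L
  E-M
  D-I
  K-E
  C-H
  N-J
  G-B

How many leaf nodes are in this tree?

4

The leaves are D, L, M, N.
That is 4 leaves.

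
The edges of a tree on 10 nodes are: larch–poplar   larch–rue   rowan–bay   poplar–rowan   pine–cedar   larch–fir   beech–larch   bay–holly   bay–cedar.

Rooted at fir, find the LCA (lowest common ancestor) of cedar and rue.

Ancestors of cedar (toward the root): cedar, bay, rowan, poplar, larch, fir.
Ancestors of rue: rue, larch, fir.
The deepest node appearing in both lists is larch.

larch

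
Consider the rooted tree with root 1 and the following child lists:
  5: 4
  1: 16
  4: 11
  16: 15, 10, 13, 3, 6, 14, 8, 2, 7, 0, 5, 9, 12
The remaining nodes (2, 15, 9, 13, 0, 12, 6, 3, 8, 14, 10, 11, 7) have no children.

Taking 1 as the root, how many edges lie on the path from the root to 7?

1 → 16 → 7 — 2 edges.

2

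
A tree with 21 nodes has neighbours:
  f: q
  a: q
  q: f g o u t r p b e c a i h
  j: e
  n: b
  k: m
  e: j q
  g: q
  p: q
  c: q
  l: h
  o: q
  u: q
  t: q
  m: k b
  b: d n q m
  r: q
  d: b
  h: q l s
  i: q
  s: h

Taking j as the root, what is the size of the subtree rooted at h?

3

Descendants of h (including itself): h, s, l. That's 3.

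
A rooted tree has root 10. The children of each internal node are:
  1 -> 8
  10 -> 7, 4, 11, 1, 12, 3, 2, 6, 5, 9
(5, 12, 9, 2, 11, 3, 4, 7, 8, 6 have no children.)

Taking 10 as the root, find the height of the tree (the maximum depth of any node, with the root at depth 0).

A deepest node is 8, reached by 10 → 1 → 8.
That path has 2 edges, so the height is 2.

2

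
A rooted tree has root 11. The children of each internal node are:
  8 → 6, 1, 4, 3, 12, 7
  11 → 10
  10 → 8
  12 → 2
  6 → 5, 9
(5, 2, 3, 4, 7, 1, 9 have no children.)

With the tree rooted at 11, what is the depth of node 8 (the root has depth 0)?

2

11–10–8 — 2 edges.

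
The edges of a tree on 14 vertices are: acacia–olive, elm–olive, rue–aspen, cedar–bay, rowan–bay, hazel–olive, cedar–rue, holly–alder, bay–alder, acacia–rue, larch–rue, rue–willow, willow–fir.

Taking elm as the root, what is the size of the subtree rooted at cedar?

Descendants of cedar (including itself): cedar, bay, alder, rowan, holly. That's 5.

5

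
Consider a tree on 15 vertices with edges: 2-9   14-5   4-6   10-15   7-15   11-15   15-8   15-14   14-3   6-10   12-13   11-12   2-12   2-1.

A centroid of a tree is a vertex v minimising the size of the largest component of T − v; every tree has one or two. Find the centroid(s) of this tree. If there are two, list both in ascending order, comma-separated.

15

If 15 is removed the pieces have sizes 6, 3, 3, 1, 1, all ≤ ⌊15/2⌋ = 7.
No neighbour of 15 does as well, so 15 is the unique centroid.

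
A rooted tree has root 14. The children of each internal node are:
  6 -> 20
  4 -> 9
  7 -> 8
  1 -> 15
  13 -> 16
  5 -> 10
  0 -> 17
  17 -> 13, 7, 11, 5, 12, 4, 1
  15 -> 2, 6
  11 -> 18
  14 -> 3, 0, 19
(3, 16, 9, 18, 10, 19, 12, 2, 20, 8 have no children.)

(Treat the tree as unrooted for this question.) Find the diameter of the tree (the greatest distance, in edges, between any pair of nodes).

BFS from 20 reaches 19 last, at distance 7; BFS from 19 confirms no node is farther.
Path: 20-6-15-1-17-0-14-19.

7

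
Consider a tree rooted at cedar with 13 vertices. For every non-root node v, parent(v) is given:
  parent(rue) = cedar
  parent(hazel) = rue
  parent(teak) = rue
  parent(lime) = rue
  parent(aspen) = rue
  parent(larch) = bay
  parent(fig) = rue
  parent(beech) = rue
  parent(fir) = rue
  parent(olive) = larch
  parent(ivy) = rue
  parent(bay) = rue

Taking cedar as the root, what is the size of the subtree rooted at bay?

3

bay's subtree: {bay, larch, olive}, size 3.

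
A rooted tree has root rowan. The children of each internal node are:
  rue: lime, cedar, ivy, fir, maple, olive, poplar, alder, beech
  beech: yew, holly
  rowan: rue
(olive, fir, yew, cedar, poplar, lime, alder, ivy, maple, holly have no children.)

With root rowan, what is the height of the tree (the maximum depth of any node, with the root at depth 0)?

3

A deepest node is yew, reached by rowan → rue → beech → yew.
That path has 3 edges, so the height is 3.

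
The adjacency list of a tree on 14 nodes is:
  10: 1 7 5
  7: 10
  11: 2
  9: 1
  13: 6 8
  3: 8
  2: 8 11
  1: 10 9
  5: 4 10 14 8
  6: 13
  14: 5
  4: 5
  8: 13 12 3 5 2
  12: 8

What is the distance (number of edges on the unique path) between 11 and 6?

Walking from 11: 11 - 2 - 8 - 13 - 6. Length 4.

4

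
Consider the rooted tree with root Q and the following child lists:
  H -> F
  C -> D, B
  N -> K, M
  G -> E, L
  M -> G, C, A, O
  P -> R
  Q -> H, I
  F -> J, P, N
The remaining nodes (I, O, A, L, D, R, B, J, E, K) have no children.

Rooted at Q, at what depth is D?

6

Climbing from D to the root: D → C → M → N → F → H → Q. That's 6 steps.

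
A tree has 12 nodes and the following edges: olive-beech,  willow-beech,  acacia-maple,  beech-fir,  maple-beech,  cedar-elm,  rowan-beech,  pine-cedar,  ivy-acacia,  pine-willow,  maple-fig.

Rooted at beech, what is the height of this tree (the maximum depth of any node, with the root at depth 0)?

A deepest node is elm, reached by beech-willow-pine-cedar-elm.
That path has 4 edges, so the height is 4.

4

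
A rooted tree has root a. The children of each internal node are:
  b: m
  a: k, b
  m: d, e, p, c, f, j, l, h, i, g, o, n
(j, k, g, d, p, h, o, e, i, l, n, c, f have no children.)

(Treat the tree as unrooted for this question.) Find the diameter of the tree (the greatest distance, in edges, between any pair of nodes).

4

A longest path is k–a–b–m–l, with 4 edges.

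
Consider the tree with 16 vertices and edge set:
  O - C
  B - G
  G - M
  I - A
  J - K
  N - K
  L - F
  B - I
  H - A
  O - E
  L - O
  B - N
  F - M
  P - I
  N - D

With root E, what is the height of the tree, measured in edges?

The longest root-to-leaf path is E–O–L–F–M–G–B–N–K–J (9 edges).

9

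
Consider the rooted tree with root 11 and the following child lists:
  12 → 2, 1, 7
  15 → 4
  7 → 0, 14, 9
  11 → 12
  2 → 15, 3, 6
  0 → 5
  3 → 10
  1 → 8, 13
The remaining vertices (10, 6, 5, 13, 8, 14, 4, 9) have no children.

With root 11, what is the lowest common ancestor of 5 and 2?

12

Ancestors of 5 (toward the root): 5, 0, 7, 12, 11.
Ancestors of 2: 2, 12, 11.
The deepest node appearing in both lists is 12.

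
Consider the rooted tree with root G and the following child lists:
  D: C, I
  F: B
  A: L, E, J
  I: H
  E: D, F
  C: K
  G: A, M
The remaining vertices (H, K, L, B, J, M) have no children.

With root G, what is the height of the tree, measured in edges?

5

H sits deepest: G → A → E → D → I → H — 5 edges from the root.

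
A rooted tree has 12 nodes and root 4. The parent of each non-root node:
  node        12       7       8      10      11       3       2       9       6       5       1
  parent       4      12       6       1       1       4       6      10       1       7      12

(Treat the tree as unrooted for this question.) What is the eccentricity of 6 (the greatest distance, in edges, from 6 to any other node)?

4

A farthest node from 6 is 5 (3 also at distance 4).
The path 6–1–12–7–5 has 4 edges.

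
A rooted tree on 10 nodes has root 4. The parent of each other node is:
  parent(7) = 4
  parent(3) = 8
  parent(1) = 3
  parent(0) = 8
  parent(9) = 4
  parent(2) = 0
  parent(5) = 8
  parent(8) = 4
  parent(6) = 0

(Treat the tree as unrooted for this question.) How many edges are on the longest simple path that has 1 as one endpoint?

A farthest node from 1 is 9 (7, 2, 6 also at distance 4).
The path 1 – 3 – 8 – 4 – 9 has 4 edges.

4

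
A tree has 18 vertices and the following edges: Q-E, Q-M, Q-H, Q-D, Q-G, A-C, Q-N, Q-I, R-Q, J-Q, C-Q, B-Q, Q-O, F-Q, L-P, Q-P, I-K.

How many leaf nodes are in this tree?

The leaves are A, B, D, E, F, G, H, J, K, L, M, N, O, R.
That is 14 leaves.

14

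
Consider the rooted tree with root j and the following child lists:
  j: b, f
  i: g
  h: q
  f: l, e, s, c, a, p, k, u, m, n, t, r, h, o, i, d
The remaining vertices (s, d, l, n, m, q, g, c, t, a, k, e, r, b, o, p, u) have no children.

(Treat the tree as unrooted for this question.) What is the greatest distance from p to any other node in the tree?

Distances from p peak at 3, attained at g (b, q also at distance 3).
p – f – i – g

3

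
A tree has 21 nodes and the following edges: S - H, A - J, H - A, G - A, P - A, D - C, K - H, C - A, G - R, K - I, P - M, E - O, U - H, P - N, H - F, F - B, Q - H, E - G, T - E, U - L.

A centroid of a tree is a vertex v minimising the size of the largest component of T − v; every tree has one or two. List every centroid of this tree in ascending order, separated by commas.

A

If A is removed the pieces have sizes 9, 5, 3, 2, 1, all ≤ ⌊21/2⌋ = 10.
No neighbour of A does as well, so A is the unique centroid.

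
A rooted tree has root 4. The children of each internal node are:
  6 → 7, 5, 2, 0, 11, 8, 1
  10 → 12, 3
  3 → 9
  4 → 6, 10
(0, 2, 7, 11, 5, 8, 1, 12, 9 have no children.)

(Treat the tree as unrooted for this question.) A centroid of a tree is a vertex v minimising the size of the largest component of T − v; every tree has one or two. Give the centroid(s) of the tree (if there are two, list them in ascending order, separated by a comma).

Removing 6 splits the tree into components of sizes 5, 1, 1, 1, 1, 1, 1, 1; the largest is 5 ≤ ⌊13/2⌋ = 6.
Every other node leaves some component of size > 6, so the centroid is unique.

6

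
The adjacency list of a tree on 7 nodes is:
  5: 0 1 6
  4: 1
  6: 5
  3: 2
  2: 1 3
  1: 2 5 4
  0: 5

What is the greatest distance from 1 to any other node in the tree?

2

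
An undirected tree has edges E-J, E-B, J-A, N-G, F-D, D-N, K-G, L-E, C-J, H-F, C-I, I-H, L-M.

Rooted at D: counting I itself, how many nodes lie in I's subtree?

8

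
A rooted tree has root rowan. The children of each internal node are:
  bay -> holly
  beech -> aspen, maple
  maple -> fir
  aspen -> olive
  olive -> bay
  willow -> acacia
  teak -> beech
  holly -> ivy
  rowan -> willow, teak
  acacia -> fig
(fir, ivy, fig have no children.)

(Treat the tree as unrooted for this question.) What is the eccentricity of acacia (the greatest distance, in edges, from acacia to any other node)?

The node farthest from acacia is ivy, via acacia–willow–rowan–teak–beech–aspen–olive–bay–holly–ivy — 9 edges.

9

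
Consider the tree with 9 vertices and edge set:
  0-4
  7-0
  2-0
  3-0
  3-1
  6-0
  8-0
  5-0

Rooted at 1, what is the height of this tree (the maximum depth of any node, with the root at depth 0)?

The longest root-to-leaf path is 1-3-0-8 (3 edges).

3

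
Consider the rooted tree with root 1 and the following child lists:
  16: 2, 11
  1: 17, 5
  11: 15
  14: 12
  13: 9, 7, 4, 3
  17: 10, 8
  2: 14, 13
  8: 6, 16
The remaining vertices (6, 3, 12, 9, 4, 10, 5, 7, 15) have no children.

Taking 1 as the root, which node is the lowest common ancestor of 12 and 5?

12's ancestor chain is 12, 14, 2, 16, 8, 17, 1 and 5's is 5, 1; they first meet at 1.

1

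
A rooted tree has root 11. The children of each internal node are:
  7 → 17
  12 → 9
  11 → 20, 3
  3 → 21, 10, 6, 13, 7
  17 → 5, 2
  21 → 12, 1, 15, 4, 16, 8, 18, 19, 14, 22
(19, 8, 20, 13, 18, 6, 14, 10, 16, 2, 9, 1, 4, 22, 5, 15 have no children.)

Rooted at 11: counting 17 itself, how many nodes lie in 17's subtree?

Descendants of 17 (including itself): 17, 2, 5. That's 3.

3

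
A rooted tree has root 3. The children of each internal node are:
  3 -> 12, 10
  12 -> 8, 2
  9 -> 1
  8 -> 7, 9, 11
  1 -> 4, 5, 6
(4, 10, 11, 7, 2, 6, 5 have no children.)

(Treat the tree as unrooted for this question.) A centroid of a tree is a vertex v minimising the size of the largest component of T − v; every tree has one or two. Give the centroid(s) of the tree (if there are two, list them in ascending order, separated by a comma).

8

Removing 8 splits the tree into components of sizes 5, 4, 1, 1; the largest is 5 ≤ ⌊12/2⌋ = 6.
No neighbour of 8 does as well, so 8 is the unique centroid.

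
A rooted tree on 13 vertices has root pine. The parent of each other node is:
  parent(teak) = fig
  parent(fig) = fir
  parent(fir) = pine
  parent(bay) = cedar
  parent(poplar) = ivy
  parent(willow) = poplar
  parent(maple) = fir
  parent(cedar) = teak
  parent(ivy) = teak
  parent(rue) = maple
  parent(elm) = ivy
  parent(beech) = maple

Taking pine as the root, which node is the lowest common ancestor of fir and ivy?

Path fir→root: fir pine; path ivy→root: ivy teak fig fir pine.
First common node: fir.

fir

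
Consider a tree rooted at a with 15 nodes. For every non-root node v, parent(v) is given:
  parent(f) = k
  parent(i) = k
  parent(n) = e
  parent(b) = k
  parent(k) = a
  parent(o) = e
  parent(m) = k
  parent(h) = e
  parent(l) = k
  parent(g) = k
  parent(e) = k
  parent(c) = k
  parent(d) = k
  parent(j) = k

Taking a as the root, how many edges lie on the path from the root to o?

3

a – k – e – o — 3 edges.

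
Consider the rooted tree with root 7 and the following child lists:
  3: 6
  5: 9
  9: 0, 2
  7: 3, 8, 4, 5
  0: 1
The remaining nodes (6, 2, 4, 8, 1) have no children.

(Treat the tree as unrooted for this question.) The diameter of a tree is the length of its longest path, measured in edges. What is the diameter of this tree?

6

BFS from 1 reaches 6 last, at distance 6; BFS from 6 confirms no node is farther.
Path: 1-0-9-5-7-3-6.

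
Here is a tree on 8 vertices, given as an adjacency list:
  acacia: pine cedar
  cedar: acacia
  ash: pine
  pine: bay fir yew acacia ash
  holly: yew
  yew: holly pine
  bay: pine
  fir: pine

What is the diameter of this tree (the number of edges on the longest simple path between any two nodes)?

Starting from holly, a farthest node is cedar at distance 4.
One longest path: holly–yew–pine–acacia–cedar.
So the diameter is 4.

4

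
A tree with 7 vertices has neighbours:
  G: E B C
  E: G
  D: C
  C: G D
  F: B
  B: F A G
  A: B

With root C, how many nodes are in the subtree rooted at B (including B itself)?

3

The subtree rooted at B contains: B, A, F — 3 nodes.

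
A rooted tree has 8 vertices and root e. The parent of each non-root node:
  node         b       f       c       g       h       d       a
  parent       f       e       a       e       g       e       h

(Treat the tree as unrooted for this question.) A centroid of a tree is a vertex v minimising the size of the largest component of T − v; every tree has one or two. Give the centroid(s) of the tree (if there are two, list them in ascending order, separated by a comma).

Removing e splits the tree into components of sizes 4, 2, 1; the largest is 4 ≤ ⌊8/2⌋ = 4.
Its neighbour g also leaves a largest component of size 4, so both are centroids.

e, g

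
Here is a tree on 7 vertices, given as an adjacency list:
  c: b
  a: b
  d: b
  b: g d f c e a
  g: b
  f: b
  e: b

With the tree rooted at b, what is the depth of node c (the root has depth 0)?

Path from b to c: b – c, which has 1 edges.

1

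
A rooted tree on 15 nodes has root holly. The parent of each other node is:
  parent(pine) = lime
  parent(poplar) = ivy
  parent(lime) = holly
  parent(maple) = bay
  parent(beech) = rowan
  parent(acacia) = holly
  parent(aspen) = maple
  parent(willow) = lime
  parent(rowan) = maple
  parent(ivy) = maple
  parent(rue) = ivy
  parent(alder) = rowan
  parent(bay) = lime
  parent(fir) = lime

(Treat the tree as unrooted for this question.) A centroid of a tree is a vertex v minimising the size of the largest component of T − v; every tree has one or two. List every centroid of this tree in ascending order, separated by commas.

If maple is removed the pieces have sizes 7, 3, 3, 1, all ≤ ⌊15/2⌋ = 7.
Every other node leaves some component of size > 7, so the centroid is unique.

maple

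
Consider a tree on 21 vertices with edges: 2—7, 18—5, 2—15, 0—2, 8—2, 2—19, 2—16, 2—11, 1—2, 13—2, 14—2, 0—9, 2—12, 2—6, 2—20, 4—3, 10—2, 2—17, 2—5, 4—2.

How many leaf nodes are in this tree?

17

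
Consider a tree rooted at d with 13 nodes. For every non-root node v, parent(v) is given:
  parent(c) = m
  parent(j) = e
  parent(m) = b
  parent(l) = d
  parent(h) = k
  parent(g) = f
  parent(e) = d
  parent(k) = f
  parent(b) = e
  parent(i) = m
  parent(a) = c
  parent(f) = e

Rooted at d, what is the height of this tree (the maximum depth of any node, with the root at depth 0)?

5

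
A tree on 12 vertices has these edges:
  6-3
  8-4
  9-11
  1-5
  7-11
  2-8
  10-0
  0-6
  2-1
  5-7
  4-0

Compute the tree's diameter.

10

Starting from 9, a farthest node is 3 at distance 10.
One longest path: 9-11-7-5-1-2-8-4-0-6-3.
So the diameter is 10.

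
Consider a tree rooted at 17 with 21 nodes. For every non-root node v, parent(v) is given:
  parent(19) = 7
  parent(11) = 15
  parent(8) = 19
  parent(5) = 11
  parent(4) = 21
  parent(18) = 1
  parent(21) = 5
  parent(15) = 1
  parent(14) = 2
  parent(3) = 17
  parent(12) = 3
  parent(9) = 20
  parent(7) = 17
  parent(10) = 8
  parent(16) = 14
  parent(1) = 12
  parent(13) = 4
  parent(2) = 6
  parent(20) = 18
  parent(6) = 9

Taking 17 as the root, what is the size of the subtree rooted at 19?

3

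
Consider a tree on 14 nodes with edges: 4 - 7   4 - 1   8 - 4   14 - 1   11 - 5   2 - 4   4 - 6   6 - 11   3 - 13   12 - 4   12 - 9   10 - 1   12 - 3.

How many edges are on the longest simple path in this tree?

6

BFS from 13 reaches 5 last, at distance 6; BFS from 5 confirms no node is farther.
Path: 13-3-12-4-6-11-5.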